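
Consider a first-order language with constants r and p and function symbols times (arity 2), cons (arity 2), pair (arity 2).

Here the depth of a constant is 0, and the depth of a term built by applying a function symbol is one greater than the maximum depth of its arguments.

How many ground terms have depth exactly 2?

If N_k denotes the number of depth-≤k ground terms, the 2 constants give N_0 = 2, and each function symbol of arity r contributes N_{k-1}^r new terms at level k: N_k = 2 + N_{k-1}^2 + N_{k-1}^2 + N_{k-1}^2.
N_0 = 2
N_1 = 2 + 2^2 + 2^2 + 2^2 = 14
N_2 = 2 + 14^2 + 14^2 + 14^2 = 590
Terms of depth exactly 2: N_2 − N_1 = 590 − 14 = 576.

576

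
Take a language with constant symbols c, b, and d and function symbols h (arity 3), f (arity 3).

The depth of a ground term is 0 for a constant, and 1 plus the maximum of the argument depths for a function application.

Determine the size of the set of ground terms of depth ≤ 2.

Let N_k = |{terms of depth ≤ k}|. Then N_0 = 3 and N_k = 3 + N_{k-1}^3 + N_{k-1}^3 for k ≥ 1 (one summand per function symbol, arity giving the exponent).
N_0 = 3
N_1 = 3 + 3^3 + 3^3 = 57
N_2 = 3 + 57^3 + 57^3 = 370389

370389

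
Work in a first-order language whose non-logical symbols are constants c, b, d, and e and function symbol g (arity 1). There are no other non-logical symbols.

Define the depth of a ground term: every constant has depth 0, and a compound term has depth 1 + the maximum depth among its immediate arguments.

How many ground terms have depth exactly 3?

Write N_k for the number of ground terms of depth ≤ k. A term of depth ≤ k is either a constant or a function symbol applied to arguments of depth ≤ k−1, so N_k = 4 + N_{k-1}.
N_0 = 4
N_1 = 4 + 4 = 8
N_2 = 4 + 8 = 12
N_3 = 4 + 12 = 16
Terms of depth exactly 3: N_3 − N_2 = 16 − 12 = 4.

4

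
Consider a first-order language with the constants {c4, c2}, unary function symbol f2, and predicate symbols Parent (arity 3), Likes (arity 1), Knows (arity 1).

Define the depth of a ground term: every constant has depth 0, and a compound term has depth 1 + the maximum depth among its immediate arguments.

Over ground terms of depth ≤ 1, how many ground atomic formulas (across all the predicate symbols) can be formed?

First count ground terms of depth ≤ 1.
Let N_k = |{terms of depth ≤ k}|. Then N_0 = 2 and N_k = 2 + N_{k-1} for k ≥ 1 (one summand per function symbol, arity giving the exponent).
N_0 = 2
N_1 = 2 + 2 = 4
So |H| = 4.
A ground atom is a predicate applied to a tuple of terms from H, so the count is the sum over predicates of |H|^arity:
  Parent: 4^3 = 64;  Likes: 4;  Knows: 4
Total ground atoms: 64 + 4 + 4 = 72.

72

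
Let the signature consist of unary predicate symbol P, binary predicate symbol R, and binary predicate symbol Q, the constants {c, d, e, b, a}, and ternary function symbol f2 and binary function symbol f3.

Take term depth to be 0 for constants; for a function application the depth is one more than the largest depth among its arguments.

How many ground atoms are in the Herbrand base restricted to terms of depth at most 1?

48205

First count ground terms of depth ≤ 1.
Write N_k for the number of ground terms of depth ≤ k. A term of depth ≤ k is either a constant or a function symbol applied to arguments of depth ≤ k−1, so N_k = 5 + N_{k-1}^3 + N_{k-1}^2.
N_0 = 5
N_1 = 5 + 5^3 + 5^2 = 155
So |H| = 155.
For each predicate symbol, the number of ground atoms is |H| raised to its arity; summing:
  P: 155;  R: 155^2 = 24025;  Q: 155^2 = 24025
Total ground atoms: 155 + 24025 + 24025 = 48205.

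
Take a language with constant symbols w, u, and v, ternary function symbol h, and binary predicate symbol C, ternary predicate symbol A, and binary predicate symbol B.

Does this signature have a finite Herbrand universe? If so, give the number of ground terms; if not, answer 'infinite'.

infinite

The signature has at least one function symbol (h, arity 3) and at least one constant (w).
Iterating h gives infinitely many distinct ground terms: w, h(w, w, w), h(h(w, w, w), h(w, w, w), h(w, w, w)), ...
So the Herbrand universe is infinite.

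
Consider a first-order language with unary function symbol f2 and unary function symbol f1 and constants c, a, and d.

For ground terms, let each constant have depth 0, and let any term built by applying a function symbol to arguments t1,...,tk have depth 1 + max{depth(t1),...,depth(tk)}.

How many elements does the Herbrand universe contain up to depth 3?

Count level by level. With function symbols f2/1, f1/1, the terms of depth ≤ k are the 3 constants together with each function applied to depth-≤(k−1) tuples, so N_k = 3 + N_{k-1} + N_{k-1}.
N_0 = 3
N_1 = 3 + 3 + 3 = 9
N_2 = 3 + 9 + 9 = 21
N_3 = 3 + 21 + 21 = 45

45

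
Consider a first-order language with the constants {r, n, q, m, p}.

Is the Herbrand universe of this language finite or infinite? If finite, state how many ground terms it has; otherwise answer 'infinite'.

There are no function symbols, so every ground term is one of the 5 constants.
The Herbrand universe is {r, n, q, m, p}, which is finite with 5 elements.

5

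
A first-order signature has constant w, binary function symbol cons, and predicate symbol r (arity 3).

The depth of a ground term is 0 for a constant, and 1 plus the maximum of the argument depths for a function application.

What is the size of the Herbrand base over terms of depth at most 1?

8

First count ground terms of depth ≤ 1.
Write N_k for the number of ground terms of depth ≤ k. A term of depth ≤ k is either a constant or a function symbol applied to arguments of depth ≤ k−1, so N_k = 1 + N_{k-1}^2.
N_0 = 1
N_1 = 1 + 1^2 = 2
So |H| = 2.
A ground atom is a predicate applied to a tuple of terms from H, so the count is the sum over predicates of |H|^arity:
  r: 2^3 = 8
Total ground atoms: 8.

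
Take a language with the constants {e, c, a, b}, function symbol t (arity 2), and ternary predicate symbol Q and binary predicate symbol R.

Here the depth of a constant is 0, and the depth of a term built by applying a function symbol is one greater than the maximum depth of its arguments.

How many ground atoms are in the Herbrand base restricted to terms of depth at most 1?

First count ground terms of depth ≤ 1.
If N_k denotes the number of depth-≤k ground terms, the 4 constants give N_0 = 4, and each function symbol of arity r contributes N_{k-1}^r new terms at level k: N_k = 4 + N_{k-1}^2.
N_0 = 4
N_1 = 4 + 4^2 = 20
So |H| = 20.
Ground atoms are formed by filling each argument slot of a predicate with a term from H, so an r-ary predicate gives |H|^r atoms:
  Q: 20^3 = 8000;  R: 20^2 = 400
Total ground atoms: 8000 + 400 = 8400.

8400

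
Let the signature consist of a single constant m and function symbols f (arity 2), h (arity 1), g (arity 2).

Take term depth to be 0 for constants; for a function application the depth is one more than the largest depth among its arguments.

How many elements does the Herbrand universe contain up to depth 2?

Let N_k = |{terms of depth ≤ k}|. Then N_0 = 1 and N_k = 1 + N_{k-1}^2 + N_{k-1} + N_{k-1}^2 for k ≥ 1 (one summand per function symbol, arity giving the exponent).
N_0 = 1
N_1 = 1 + 1^2 + 1 + 1^2 = 4
N_2 = 1 + 4^2 + 4 + 4^2 = 37

37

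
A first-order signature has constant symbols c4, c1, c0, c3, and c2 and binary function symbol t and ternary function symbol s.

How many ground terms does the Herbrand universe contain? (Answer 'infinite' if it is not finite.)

The signature has at least one function symbol (t, arity 2) and at least one constant (c4).
Iterating t gives infinitely many distinct ground terms: c4, t(c4, c4), t(t(c4, c4), t(c4, c4)), ...
So the Herbrand universe is infinite.

infinite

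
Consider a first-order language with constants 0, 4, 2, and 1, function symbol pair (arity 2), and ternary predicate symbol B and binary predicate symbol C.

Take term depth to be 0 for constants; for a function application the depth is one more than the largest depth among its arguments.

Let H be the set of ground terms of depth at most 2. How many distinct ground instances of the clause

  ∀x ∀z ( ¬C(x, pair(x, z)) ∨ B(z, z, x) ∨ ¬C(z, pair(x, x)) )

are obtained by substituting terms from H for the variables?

Ground terms of depth ≤ 2:
  Let N_k count ground terms of depth at most k. Each non-constant term of depth ≤ k is some function symbol applied to depth-≤(k−1) arguments, giving N_k = 4 + N_{k-1}^2.
  N_0 = 4
  N_1 = 4 + 4^2 = 20
  N_2 = 4 + 20^2 = 404
So there are 404 ground terms available for substitution.
The clause has 2 distinct variables (x, z), each appearing in the body. In the free term algebra distinct substitutions yield syntactically distinct ground instances.
Number of ground instances = 404^2 = 163216.

163216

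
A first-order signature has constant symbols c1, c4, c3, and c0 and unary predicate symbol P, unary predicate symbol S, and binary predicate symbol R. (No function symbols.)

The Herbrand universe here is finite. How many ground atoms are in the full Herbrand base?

With no function symbols, the Herbrand universe is just the 4 constants.
Ground atoms per predicate: P: 4, S: 4, R: 4^2 = 16.
Herbrand base size = 4 + 4 + 16 = 24.

24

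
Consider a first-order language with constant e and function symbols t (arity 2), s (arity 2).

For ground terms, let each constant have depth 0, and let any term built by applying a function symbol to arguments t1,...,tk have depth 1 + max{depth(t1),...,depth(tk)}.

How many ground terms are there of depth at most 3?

723

If N_k denotes the number of depth-≤k ground terms, the 1 constant gives N_0 = 1, and each function symbol of arity r contributes N_{k-1}^r new terms at level k: N_k = 1 + N_{k-1}^2 + N_{k-1}^2.
N_0 = 1
N_1 = 1 + 1^2 + 1^2 = 3
N_2 = 1 + 3^2 + 3^2 = 19
N_3 = 1 + 19^2 + 19^2 = 723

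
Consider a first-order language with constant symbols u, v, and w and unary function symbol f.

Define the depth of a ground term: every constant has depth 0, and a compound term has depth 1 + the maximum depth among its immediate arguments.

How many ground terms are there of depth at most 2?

9

If N_k denotes the number of depth-≤k ground terms, the 3 constants give N_0 = 3, and each function symbol of arity r contributes N_{k-1}^r new terms at level k: N_k = 3 + N_{k-1}.
N_0 = 3
N_1 = 3 + 3 = 6
N_2 = 3 + 6 = 9
Explicitly: u, v, w, f(u), f(v), f(w), f(f(u)), f(f(v)), f(f(w)).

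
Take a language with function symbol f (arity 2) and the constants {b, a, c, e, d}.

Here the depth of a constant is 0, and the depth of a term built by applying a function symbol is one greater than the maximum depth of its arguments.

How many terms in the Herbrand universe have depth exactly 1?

25

Count level by level. With function symbols f/2, the terms of depth ≤ k are the 5 constants together with each function applied to depth-≤(k−1) tuples, so N_k = 5 + N_{k-1}^2.
N_0 = 5
N_1 = 5 + 5^2 = 30
Terms of depth exactly 1: N_1 − N_0 = 30 − 5 = 25.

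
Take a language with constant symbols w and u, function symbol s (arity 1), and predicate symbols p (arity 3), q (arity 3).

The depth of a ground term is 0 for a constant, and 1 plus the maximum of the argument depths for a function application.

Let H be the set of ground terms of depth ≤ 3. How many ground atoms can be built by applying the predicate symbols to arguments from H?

First count ground terms of depth ≤ 3.
Count level by level. With function symbols s/1, the terms of depth ≤ k are the 2 constants together with each function applied to depth-≤(k−1) tuples, so N_k = 2 + N_{k-1}.
N_0 = 2
N_1 = 2 + 2 = 4
N_2 = 2 + 4 = 6
N_3 = 2 + 6 = 8
So |H| = 8.
A ground atom is a predicate applied to a tuple of terms from H, so the count is the sum over predicates of |H|^arity:
  p: 8^3 = 512;  q: 8^3 = 512
Total ground atoms: 512 + 512 = 1024.

1024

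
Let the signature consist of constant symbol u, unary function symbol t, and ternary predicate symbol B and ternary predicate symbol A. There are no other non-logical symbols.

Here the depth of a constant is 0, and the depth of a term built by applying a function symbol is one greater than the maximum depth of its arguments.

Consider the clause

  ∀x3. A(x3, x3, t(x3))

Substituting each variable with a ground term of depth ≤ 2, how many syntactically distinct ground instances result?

Ground terms of depth ≤ 2:
  Let N_k = |{terms of depth ≤ k}|. Then N_0 = 1 and N_k = 1 + N_{k-1} for k ≥ 1 (one summand per function symbol, arity giving the exponent).
  N_0 = 1
  N_1 = 1 + 1 = 2
  N_2 = 1 + 2 = 3
  Explicitly: u, t(u), t(t(u)).
So there are 3 ground terms available for substitution.
There is 1 variable to instantiate (x3),  occurring in at least one literal, so different choices give different ground instances.
Number of ground instances = 3.

3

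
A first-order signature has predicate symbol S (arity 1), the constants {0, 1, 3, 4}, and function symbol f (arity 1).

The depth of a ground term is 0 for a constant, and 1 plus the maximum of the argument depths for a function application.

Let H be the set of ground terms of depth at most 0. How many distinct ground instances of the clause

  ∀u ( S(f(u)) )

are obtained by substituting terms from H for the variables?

4

Ground terms of depth ≤ 0:
  If N_k denotes the number of depth-≤k ground terms, the 4 constants give N_0 = 4, and each function symbol of arity r contributes N_{k-1}^r new terms at level k: N_k = 4 + N_{k-1}.
  N_0 = 4
So there are 4 ground terms available for substitution.
The variable u ranges independently over the available ground terms, and distinct assignments produce distinct instances.
Number of ground instances = 4.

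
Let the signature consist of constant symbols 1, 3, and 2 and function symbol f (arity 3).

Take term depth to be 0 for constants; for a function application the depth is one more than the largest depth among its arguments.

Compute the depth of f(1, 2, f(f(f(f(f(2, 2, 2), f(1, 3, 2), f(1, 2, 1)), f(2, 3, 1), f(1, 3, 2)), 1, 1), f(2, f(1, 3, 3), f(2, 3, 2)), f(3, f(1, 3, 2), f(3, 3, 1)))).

6

depth(f(2, 2, 2)) = 1 + max(0, 0, 0) = 1
depth(f(1, 3, 2)) = 1 + max(0, 0, 0) = 1
depth(f(1, 2, 1)) = 1 + max(0, 0, 0) = 1
depth(f(f(2, 2, 2), f(1, 3, 2), f(1, 2, 1))) = 1 + max(1, 1, 1) = 2
depth(f(2, 3, 1)) = 1 + max(0, 0, 0) = 1
depth(f(f(f(2, 2, 2), f(1, 3, 2), f(1, 2, 1)), f(2, 3, 1), f(1, 3, 2))) = 1 + max(2, 1, 1) = 3
depth(f(f(f(f(2, 2, 2), f(1, 3, 2), f(1, 2, 1)), f(2, 3, 1), f(1, 3, 2)), 1, 1)) = 1 + max(3, 0, 0) = 4
depth(f(1, 3, 3)) = 1 + max(0, 0, 0) = 1
depth(f(2, 3, 2)) = 1 + max(0, 0, 0) = 1
depth(f(2, f(1, 3, 3), f(2, 3, 2))) = 1 + max(0, 1, 1) = 2
depth(f(3, 3, 1)) = 1 + max(0, 0, 0) = 1
depth(f(3, f(1, 3, 2), f(3, 3, 1))) = 1 + max(0, 1, 1) = 2
depth(f(f(f(f(f(2, 2, 2), f(1, 3, 2), f(1, 2, 1)), f(2, 3, 1), f(1, 3, 2)), 1, 1), f(2, f(1, 3, 3), f(2, 3, 2)), f(3, f(1, 3, 2), f(3, 3, 1)))) = 1 + max(4, 2, 2) = 5
depth(f(1, 2, f(f(f(f(f(2, 2, 2), f(1, 3, 2), f(1, 2, 1)), f(2, 3, 1), f(1, 3, 2)), 1, 1), f(2, f(1, 3, 3), f(2, 3, 2)), f(3, f(1, 3, 2), f(3, 3, 1))))) = 1 + max(0, 0, 5) = 6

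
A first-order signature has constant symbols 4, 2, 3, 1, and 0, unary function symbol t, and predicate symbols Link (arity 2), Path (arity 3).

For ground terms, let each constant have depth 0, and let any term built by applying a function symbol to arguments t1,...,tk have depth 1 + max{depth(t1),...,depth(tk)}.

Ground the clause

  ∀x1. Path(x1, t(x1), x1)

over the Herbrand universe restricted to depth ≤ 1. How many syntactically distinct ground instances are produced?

Ground terms of depth ≤ 1:
  Let N_k = |{terms of depth ≤ k}|. Then N_0 = 5 and N_k = 5 + N_{k-1} for k ≥ 1 (one summand per function symbol, arity giving the exponent).
  N_0 = 5
  N_1 = 5 + 5 = 10
  Explicitly: 4, 2, 3, 1, 0, t(4), t(2), t(3), t(1), t(0).
So there are 10 ground terms available for substitution.
The body mentions the single quantified variable x1; since ground terms form a free algebra, no two substitutions collapse to the same formula.
Number of ground instances = 10.

10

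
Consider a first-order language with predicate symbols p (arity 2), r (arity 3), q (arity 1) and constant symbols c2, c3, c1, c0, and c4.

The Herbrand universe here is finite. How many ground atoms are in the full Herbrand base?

With no function symbols, the Herbrand universe is just the 5 constants.
Ground atoms per predicate: p: 5^2 = 25, r: 5^3 = 125, q: 5.
Herbrand base size = 25 + 125 + 5 = 155.

155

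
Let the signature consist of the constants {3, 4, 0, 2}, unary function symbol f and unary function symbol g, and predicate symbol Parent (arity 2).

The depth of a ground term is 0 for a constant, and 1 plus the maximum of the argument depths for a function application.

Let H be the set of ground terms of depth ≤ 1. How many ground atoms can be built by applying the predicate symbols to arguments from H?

First count ground terms of depth ≤ 1.
Let N_k count ground terms of depth at most k. Each non-constant term of depth ≤ k is some function symbol applied to depth-≤(k−1) arguments, giving N_k = 4 + N_{k-1} + N_{k-1}.
N_0 = 4
N_1 = 4 + 4 + 4 = 12
Explicitly: 3, 4, 0, 2, f(3), f(4), f(0), f(2), g(3), g(4), g(0), g(2).
So |H| = 12.
For each predicate symbol, the number of ground atoms is |H| raised to its arity; summing:
  Parent: 12^2 = 144
Total ground atoms: 144.

144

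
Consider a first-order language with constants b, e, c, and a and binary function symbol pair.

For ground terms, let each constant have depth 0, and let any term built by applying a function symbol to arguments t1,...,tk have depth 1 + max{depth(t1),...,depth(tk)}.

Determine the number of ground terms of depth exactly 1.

16

Count level by level. With function symbols pair/2, the terms of depth ≤ k are the 4 constants together with each function applied to depth-≤(k−1) tuples, so N_k = 4 + N_{k-1}^2.
N_0 = 4
N_1 = 4 + 4^2 = 20
Terms of depth exactly 1: N_1 − N_0 = 20 − 4 = 16.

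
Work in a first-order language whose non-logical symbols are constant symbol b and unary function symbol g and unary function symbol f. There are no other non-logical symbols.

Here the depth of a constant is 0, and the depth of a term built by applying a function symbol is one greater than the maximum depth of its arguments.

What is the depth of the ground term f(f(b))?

2

depth(f(b)) = 1 + depth(b) = 1 + 0 = 1
depth(f(f(b))) = 1 + depth(f(b)) = 1 + 1 = 2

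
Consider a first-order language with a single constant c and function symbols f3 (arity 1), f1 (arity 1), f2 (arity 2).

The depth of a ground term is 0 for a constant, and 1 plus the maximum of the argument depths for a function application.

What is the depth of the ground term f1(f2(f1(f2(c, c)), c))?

4

depth(f2(c, c)) = 1 + max(0, 0) = 1
depth(f1(f2(c, c))) = 1 + depth(f2(c, c)) = 1 + 1 = 2
depth(f2(f1(f2(c, c)), c)) = 1 + max(2, 0) = 3
depth(f1(f2(f1(f2(c, c)), c))) = 1 + depth(f2(f1(f2(c, c)), c)) = 1 + 3 = 4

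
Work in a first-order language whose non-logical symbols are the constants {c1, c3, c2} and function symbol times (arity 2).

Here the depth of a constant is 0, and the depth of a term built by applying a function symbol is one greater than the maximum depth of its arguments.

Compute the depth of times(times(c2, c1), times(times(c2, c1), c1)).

depth(times(c2, c1)) = 1 + max(0, 0) = 1
depth(times(times(c2, c1), c1)) = 1 + max(1, 0) = 2
depth(times(times(c2, c1), times(times(c2, c1), c1))) = 1 + max(1, 2) = 3

3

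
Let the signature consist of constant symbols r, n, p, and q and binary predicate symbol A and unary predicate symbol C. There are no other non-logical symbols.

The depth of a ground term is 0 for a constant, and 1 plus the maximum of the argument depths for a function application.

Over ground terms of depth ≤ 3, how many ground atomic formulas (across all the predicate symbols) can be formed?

20

First count ground terms of depth ≤ 3.
With no function symbols every ground term is a constant, so there are exactly 4 ground terms at every depth bound.
N_0 = 4
N_1 = 4
N_2 = 4
N_3 = 4
So |H| = 4.
For each predicate symbol, the number of ground atoms is |H| raised to its arity; summing:
  A: 4^2 = 16;  C: 4
Total ground atoms: 16 + 4 = 20.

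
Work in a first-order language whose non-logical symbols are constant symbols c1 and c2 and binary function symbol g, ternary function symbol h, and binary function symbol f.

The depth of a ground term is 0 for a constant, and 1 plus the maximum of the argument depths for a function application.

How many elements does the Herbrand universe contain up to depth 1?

Let N_k = |{terms of depth ≤ k}|. Then N_0 = 2 and N_k = 2 + N_{k-1}^2 + N_{k-1}^3 + N_{k-1}^2 for k ≥ 1 (one summand per function symbol, arity giving the exponent).
N_0 = 2
N_1 = 2 + 2^2 + 2^3 + 2^2 = 18

18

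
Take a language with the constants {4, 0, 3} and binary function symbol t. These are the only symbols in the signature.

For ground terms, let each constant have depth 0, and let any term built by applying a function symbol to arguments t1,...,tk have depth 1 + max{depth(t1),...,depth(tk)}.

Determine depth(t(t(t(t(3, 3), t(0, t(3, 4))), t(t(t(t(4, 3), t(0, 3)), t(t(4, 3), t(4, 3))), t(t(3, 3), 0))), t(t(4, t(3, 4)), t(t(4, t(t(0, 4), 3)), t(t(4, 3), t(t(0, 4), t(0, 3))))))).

depth(t(3, 3)) = 1 + max(0, 0) = 1
depth(t(3, 4)) = 1 + max(0, 0) = 1
depth(t(0, t(3, 4))) = 1 + max(0, 1) = 2
depth(t(t(3, 3), t(0, t(3, 4)))) = 1 + max(1, 2) = 3
depth(t(4, 3)) = 1 + max(0, 0) = 1
depth(t(0, 3)) = 1 + max(0, 0) = 1
depth(t(t(4, 3), t(0, 3))) = 1 + max(1, 1) = 2
depth(t(t(4, 3), t(4, 3))) = 1 + max(1, 1) = 2
depth(t(t(t(4, 3), t(0, 3)), t(t(4, 3), t(4, 3)))) = 1 + max(2, 2) = 3
depth(t(t(3, 3), 0)) = 1 + max(1, 0) = 2
depth(t(t(t(t(4, 3), t(0, 3)), t(t(4, 3), t(4, 3))), t(t(3, 3), 0))) = 1 + max(3, 2) = 4
depth(t(t(t(3, 3), t(0, t(3, 4))), t(t(t(t(4, 3), t(0, 3)), t(t(4, 3), t(4, 3))), t(t(3, 3), 0)))) = 1 + max(3, 4) = 5
depth(t(4, t(3, 4))) = 1 + max(0, 1) = 2
depth(t(0, 4)) = 1 + max(0, 0) = 1
depth(t(t(0, 4), 3)) = 1 + max(1, 0) = 2
depth(t(4, t(t(0, 4), 3))) = 1 + max(0, 2) = 3
depth(t(t(0, 4), t(0, 3))) = 1 + max(1, 1) = 2
depth(t(t(4, 3), t(t(0, 4), t(0, 3)))) = 1 + max(1, 2) = 3
depth(t(t(4, t(t(0, 4), 3)), t(t(4, 3), t(t(0, 4), t(0, 3))))) = 1 + max(3, 3) = 4
depth(t(t(4, t(3, 4)), t(t(4, t(t(0, 4), 3)), t(t(4, 3), t(t(0, 4), t(0, 3)))))) = 1 + max(2, 4) = 5
depth(t(t(t(t(3, 3), t(0, t(3, 4))), t(t(t(t(4, 3), t(0, 3)), t(t(4, 3), t(4, 3))), t(t(3, 3), 0))), t(t(4, t(3, 4)), t(t(4, t(t(0, 4), 3)), t(t(4, 3), t(t(0, 4), t(0, 3))))))) = 1 + max(5, 5) = 6

6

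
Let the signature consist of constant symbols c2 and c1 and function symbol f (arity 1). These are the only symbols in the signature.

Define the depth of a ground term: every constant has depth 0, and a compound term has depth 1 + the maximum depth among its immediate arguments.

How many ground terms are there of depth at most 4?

10

If N_k denotes the number of depth-≤k ground terms, the 2 constants give N_0 = 2, and each function symbol of arity r contributes N_{k-1}^r new terms at level k: N_k = 2 + N_{k-1}.
N_0 = 2
N_1 = 2 + 2 = 4
N_2 = 2 + 4 = 6
N_3 = 2 + 6 = 8
N_4 = 2 + 8 = 10
Explicitly: c2, c1, f(c2), f(c1), f(f(c2)), f(f(c1)), f(f(f(c2))), f(f(f(c1))), f(f(f(f(c2)))), f(f(f(f(c1)))).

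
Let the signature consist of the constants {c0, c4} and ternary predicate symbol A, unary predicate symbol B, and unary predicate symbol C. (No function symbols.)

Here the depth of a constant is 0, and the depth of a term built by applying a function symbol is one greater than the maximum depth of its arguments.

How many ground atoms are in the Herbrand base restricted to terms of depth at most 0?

First count ground terms of depth ≤ 0.
With no function symbols every ground term is a constant, so there are exactly 2 ground terms at every depth bound.
N_0 = 2
So |H| = 2.
For each predicate symbol, the number of ground atoms is |H| raised to its arity; summing:
  A: 2^3 = 8;  B: 2;  C: 2
Total ground atoms: 8 + 2 + 2 = 12.

12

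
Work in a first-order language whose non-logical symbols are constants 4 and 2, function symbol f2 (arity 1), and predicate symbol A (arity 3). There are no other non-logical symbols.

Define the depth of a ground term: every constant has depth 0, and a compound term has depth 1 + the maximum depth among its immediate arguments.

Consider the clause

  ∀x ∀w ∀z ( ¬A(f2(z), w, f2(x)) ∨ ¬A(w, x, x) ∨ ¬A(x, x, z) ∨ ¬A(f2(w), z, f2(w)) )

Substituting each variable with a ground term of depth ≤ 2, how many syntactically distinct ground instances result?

Ground terms of depth ≤ 2:
  Write N_k for the number of ground terms of depth ≤ k. A term of depth ≤ k is either a constant or a function symbol applied to arguments of depth ≤ k−1, so N_k = 2 + N_{k-1}.
  N_0 = 2
  N_1 = 2 + 2 = 4
  N_2 = 2 + 4 = 6
So there are 6 ground terms available for substitution.
The clause has 3 distinct variables (x, w, z), each appearing in the body. In the free term algebra distinct substitutions yield syntactically distinct ground instances.
Number of ground instances = 6^3 = 216.

216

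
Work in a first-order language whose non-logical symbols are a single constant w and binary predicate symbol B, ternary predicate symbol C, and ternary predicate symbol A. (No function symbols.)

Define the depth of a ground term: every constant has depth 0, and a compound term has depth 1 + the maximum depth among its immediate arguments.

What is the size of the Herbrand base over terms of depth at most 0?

First count ground terms of depth ≤ 0.
With no function symbols every ground term is a constant, so there is exactly 1 ground term at every depth bound.
N_0 = 1
Explicitly: w.
So |H| = 1.
A ground atom is a predicate applied to a tuple of terms from H, so the count is the sum over predicates of |H|^arity:
  B: 1^2 = 1;  C: 1^3 = 1;  A: 1^3 = 1
Total ground atoms: 1 + 1 + 1 = 3.

3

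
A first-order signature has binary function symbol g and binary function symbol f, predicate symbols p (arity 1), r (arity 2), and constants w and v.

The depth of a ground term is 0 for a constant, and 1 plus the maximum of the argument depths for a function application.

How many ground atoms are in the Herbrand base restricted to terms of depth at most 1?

110

First count ground terms of depth ≤ 1.
Write N_k for the number of ground terms of depth ≤ k. A term of depth ≤ k is either a constant or a function symbol applied to arguments of depth ≤ k−1, so N_k = 2 + N_{k-1}^2 + N_{k-1}^2.
N_0 = 2
N_1 = 2 + 2^2 + 2^2 = 10
Explicitly: w, v, g(w, w), g(w, v), g(v, w), g(v, v), f(w, w), f(w, v), f(v, w), f(v, v).
So |H| = 10.
Each predicate of arity r yields |H|^r ground atoms (one per choice of an r-tuple from H):
  p: 10;  r: 10^2 = 100
Total ground atoms: 10 + 100 = 110.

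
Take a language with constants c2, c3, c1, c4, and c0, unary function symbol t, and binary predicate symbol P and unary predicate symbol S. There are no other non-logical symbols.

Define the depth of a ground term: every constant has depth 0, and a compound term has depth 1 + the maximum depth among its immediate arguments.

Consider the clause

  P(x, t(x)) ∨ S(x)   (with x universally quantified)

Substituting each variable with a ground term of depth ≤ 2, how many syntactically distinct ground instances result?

Ground terms of depth ≤ 2:
  If N_k denotes the number of depth-≤k ground terms, the 5 constants give N_0 = 5, and each function symbol of arity r contributes N_{k-1}^r new terms at level k: N_k = 5 + N_{k-1}.
  N_0 = 5
  N_1 = 5 + 5 = 10
  N_2 = 5 + 10 = 15
So there are 15 ground terms available for substitution.
The clause has 1 distinct variable (x), which appears in the body. In the free term algebra distinct substitutions yield syntactically distinct ground instances.
Number of ground instances = 15.

15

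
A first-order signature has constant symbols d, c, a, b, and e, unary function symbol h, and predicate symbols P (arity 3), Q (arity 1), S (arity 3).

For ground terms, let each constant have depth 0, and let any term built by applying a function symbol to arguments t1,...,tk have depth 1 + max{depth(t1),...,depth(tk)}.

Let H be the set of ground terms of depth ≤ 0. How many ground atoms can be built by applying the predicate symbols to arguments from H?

First count ground terms of depth ≤ 0.
Write N_k for the number of ground terms of depth ≤ k. A term of depth ≤ k is either a constant or a function symbol applied to arguments of depth ≤ k−1, so N_k = 5 + N_{k-1}.
N_0 = 5
So |H| = 5.
For each predicate symbol, the number of ground atoms is |H| raised to its arity; summing:
  P: 5^3 = 125;  Q: 5;  S: 5^3 = 125
Total ground atoms: 125 + 5 + 125 = 255.

255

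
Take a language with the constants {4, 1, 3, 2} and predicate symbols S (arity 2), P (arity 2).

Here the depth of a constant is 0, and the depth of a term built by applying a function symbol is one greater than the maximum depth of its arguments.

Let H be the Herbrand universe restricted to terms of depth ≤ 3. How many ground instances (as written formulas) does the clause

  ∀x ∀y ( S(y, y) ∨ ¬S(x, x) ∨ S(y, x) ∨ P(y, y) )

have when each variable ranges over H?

Ground terms of depth ≤ 3:
  With no function symbols every ground term is a constant, so there are exactly 4 ground terms at every depth bound.
  N_0 = 4
  N_1 = 4
  N_2 = 4
  N_3 = 4
  Explicitly: 4, 1, 3, 2.
So there are 4 ground terms available for substitution.
The body mentions every one of the 2 quantified variables; since ground terms form a free algebra, no two substitutions collapse to the same formula.
Number of ground instances = 4^2 = 16.

16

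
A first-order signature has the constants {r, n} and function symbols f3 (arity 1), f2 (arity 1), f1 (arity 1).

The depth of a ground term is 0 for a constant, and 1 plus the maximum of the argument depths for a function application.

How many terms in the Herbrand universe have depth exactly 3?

54

Write N_k for the number of ground terms of depth ≤ k. A term of depth ≤ k is either a constant or a function symbol applied to arguments of depth ≤ k−1, so N_k = 2 + N_{k-1} + N_{k-1} + N_{k-1}.
N_0 = 2
N_1 = 2 + 2 + 2 + 2 = 8
N_2 = 2 + 8 + 8 + 8 = 26
N_3 = 2 + 26 + 26 + 26 = 80
Terms of depth exactly 3: N_3 − N_2 = 80 − 26 = 54.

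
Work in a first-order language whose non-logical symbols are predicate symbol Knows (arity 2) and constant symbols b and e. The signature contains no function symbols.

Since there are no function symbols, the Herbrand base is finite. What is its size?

4

With no function symbols, the Herbrand universe is just the 2 constants.
Ground atoms per predicate: Knows: 2^2 = 4.
Herbrand base size = 4 = 4.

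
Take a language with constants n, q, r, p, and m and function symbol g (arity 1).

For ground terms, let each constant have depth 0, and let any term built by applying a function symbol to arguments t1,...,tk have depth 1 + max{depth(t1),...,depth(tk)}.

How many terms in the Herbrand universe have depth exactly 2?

5

Let N_k count ground terms of depth at most k. Each non-constant term of depth ≤ k is some function symbol applied to depth-≤(k−1) arguments, giving N_k = 5 + N_{k-1}.
N_0 = 5
N_1 = 5 + 5 = 10
N_2 = 5 + 10 = 15
Terms of depth exactly 2: N_2 − N_1 = 15 − 10 = 5.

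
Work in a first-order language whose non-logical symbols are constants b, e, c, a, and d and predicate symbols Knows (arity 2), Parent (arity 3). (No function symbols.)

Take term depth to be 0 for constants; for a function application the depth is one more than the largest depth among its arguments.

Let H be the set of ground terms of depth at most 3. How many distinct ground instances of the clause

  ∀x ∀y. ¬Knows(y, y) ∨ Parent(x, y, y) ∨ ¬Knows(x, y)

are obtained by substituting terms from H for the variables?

Ground terms of depth ≤ 3:
  With no function symbols every ground term is a constant, so there are exactly 5 ground terms at every depth bound.
  N_0 = 5
  N_1 = 5
  N_2 = 5
  N_3 = 5
So there are 5 ground terms available for substitution.
The body mentions every one of the 2 quantified variables; since ground terms form a free algebra, no two substitutions collapse to the same formula.
Number of ground instances = 5^2 = 25.

25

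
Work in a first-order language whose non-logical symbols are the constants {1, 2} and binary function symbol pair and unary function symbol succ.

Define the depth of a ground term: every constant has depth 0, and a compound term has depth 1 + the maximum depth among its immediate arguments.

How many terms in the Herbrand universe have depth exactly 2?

66

Write N_k for the number of ground terms of depth ≤ k. A term of depth ≤ k is either a constant or a function symbol applied to arguments of depth ≤ k−1, so N_k = 2 + N_{k-1}^2 + N_{k-1}.
N_0 = 2
N_1 = 2 + 2^2 + 2 = 8
N_2 = 2 + 8^2 + 8 = 74
Terms of depth exactly 2: N_2 − N_1 = 74 − 8 = 66.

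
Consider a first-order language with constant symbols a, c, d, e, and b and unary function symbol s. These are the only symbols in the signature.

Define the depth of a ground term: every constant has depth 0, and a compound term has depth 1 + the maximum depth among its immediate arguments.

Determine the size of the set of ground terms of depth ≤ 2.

15

Count level by level. With function symbols s/1, the terms of depth ≤ k are the 5 constants together with each function applied to depth-≤(k−1) tuples, so N_k = 5 + N_{k-1}.
N_0 = 5
N_1 = 5 + 5 = 10
N_2 = 5 + 10 = 15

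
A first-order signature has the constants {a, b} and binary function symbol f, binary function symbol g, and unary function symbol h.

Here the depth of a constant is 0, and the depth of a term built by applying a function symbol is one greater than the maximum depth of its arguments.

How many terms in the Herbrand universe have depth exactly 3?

If N_k denotes the number of depth-≤k ground terms, the 2 constants give N_0 = 2, and each function symbol of arity r contributes N_{k-1}^r new terms at level k: N_k = 2 + N_{k-1}^2 + N_{k-1}^2 + N_{k-1}.
N_0 = 2
N_1 = 2 + 2^2 + 2^2 + 2 = 12
N_2 = 2 + 12^2 + 12^2 + 12 = 302
N_3 = 2 + 302^2 + 302^2 + 302 = 182712
Terms of depth exactly 3: N_3 − N_2 = 182712 − 302 = 182410.

182410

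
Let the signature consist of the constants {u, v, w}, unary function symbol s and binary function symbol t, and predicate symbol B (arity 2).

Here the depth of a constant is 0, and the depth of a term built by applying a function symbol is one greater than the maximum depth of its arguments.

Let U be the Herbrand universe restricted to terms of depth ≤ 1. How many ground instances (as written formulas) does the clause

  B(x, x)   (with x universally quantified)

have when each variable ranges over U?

Ground terms of depth ≤ 1:
  Write N_k for the number of ground terms of depth ≤ k. A term of depth ≤ k is either a constant or a function symbol applied to arguments of depth ≤ k−1, so N_k = 3 + N_{k-1} + N_{k-1}^2.
  N_0 = 3
  N_1 = 3 + 3 + 3^2 = 15
So there are 15 ground terms available for substitution.
The clause has 1 distinct variable (x), which appears in the body. In the free term algebra distinct substitutions yield syntactically distinct ground instances.
Number of ground instances = 15.

15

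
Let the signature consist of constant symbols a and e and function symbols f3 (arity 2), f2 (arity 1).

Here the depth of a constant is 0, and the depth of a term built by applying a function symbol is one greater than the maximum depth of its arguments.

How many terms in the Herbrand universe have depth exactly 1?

6

Let N_k = |{terms of depth ≤ k}|. Then N_0 = 2 and N_k = 2 + N_{k-1}^2 + N_{k-1} for k ≥ 1 (one summand per function symbol, arity giving the exponent).
N_0 = 2
N_1 = 2 + 2^2 + 2 = 8
Terms of depth exactly 1: N_1 − N_0 = 8 − 2 = 6.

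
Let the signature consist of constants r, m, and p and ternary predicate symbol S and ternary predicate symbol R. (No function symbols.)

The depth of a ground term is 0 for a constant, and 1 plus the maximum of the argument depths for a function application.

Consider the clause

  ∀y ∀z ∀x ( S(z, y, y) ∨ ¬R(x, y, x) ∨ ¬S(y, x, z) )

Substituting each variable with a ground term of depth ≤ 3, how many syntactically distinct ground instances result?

Ground terms of depth ≤ 3:
  With no function symbols every ground term is a constant, so there are exactly 3 ground terms at every depth bound.
  N_0 = 3
  N_1 = 3
  N_2 = 3
  N_3 = 3
  Explicitly: r, m, p.
So there are 3 ground terms available for substitution.
The clause has 3 distinct variables (y, z, x), each appearing in the body. In the free term algebra distinct substitutions yield syntactically distinct ground instances.
Number of ground instances = 3^3 = 27.

27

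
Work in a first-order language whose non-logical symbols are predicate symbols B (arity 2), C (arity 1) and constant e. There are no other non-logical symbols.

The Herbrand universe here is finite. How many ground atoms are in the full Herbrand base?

2

With no function symbols, the Herbrand universe is just the 1 constant.
Ground atoms per predicate: B: 1^2 = 1, C: 1.
Herbrand base size = 1 + 1 = 2.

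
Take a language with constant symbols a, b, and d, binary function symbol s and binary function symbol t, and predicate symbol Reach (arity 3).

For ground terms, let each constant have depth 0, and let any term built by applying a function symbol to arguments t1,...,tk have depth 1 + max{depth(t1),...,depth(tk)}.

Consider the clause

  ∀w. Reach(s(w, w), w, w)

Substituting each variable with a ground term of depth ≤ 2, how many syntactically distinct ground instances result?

Ground terms of depth ≤ 2:
  If N_k denotes the number of depth-≤k ground terms, the 3 constants give N_0 = 3, and each function symbol of arity r contributes N_{k-1}^r new terms at level k: N_k = 3 + N_{k-1}^2 + N_{k-1}^2.
  N_0 = 3
  N_1 = 3 + 3^2 + 3^2 = 21
  N_2 = 3 + 21^2 + 21^2 = 885
So there are 885 ground terms available for substitution.
The variable w ranges independently over the available ground terms, and distinct assignments produce distinct instances.
Number of ground instances = 885.

885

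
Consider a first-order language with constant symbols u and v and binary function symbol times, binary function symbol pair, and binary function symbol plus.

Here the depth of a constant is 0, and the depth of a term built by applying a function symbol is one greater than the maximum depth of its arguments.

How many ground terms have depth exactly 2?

Let N_k count ground terms of depth at most k. Each non-constant term of depth ≤ k is some function symbol applied to depth-≤(k−1) arguments, giving N_k = 2 + N_{k-1}^2 + N_{k-1}^2 + N_{k-1}^2.
N_0 = 2
N_1 = 2 + 2^2 + 2^2 + 2^2 = 14
N_2 = 2 + 14^2 + 14^2 + 14^2 = 590
Terms of depth exactly 2: N_2 − N_1 = 590 − 14 = 576.

576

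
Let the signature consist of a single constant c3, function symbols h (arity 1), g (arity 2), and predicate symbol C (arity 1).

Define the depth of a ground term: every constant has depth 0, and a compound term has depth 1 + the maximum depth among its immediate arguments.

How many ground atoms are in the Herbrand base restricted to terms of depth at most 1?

First count ground terms of depth ≤ 1.
If N_k denotes the number of depth-≤k ground terms, the 1 constant gives N_0 = 1, and each function symbol of arity r contributes N_{k-1}^r new terms at level k: N_k = 1 + N_{k-1} + N_{k-1}^2.
N_0 = 1
N_1 = 1 + 1 + 1^2 = 3
Explicitly: c3, h(c3), g(c3, c3).
So |H| = 3.
A ground atom is a predicate applied to a tuple of terms from H, so the count is the sum over predicates of |H|^arity:
  C: 3
Total ground atoms: 3.

3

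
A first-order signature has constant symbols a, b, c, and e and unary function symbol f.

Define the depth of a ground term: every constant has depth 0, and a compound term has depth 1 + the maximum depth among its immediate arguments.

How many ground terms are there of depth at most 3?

Count level by level. With function symbols f/1, the terms of depth ≤ k are the 4 constants together with each function applied to depth-≤(k−1) tuples, so N_k = 4 + N_{k-1}.
N_0 = 4
N_1 = 4 + 4 = 8
N_2 = 4 + 8 = 12
N_3 = 4 + 12 = 16

16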